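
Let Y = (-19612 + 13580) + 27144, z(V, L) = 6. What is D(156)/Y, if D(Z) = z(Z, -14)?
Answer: 3/10556 ≈ 0.00028420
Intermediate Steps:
D(Z) = 6
Y = 21112 (Y = -6032 + 27144 = 21112)
D(156)/Y = 6/21112 = 6*(1/21112) = 3/10556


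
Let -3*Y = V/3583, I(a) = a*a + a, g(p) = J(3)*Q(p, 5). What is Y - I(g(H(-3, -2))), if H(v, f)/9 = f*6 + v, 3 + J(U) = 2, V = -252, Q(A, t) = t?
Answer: -71576/3583 ≈ -19.977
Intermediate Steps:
J(U) = -1 (J(U) = -3 + 2 = -1)
H(v, f) = 9*v + 54*f (H(v, f) = 9*(f*6 + v) = 9*(6*f + v) = 9*(v + 6*f) = 9*v + 54*f)
g(p) = -5 (g(p) = -1*5 = -5)
I(a) = a + a² (I(a) = a² + a = a + a²)
Y = 84/3583 (Y = -(-84)/3583 = -⅓*(-252/3583) = 84/3583 ≈ 0.023444)
Y - I(g(H(-3, -2))) = 84/3583 - (-5)*(1 - 5) = 84/3583 - (-5)*(-4) = 84/3583 - 1*20 = 84/3583 - 20 = -71576/3583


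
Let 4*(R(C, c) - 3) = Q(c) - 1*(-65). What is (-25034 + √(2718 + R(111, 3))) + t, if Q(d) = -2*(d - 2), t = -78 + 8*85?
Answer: -24432 + √10947/2 ≈ -24380.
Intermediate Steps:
t = 602 (t = -78 + 680 = 602)
Q(d) = 4 - 2*d (Q(d) = -2*(-2 + d) = 4 - 2*d)
R(C, c) = 81/4 - c/2 (R(C, c) = 3 + ((4 - 2*c) - 1*(-65))/4 = 3 + ((4 - 2*c) + 65)/4 = 3 + (69 - 2*c)/4 = 3 + (69/4 - c/2) = 81/4 - c/2)
(-25034 + √(2718 + R(111, 3))) + t = (-25034 + √(2718 + (81/4 - ½*3))) + 602 = (-25034 + √(2718 + (81/4 - 3/2))) + 602 = (-25034 + √(2718 + 75/4)) + 602 = (-25034 + √(10947/4)) + 602 = (-25034 + √10947/2) + 602 = -24432 + √10947/2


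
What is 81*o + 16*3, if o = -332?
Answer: -26844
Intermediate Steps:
81*o + 16*3 = 81*(-332) + 16*3 = -26892 + 48 = -26844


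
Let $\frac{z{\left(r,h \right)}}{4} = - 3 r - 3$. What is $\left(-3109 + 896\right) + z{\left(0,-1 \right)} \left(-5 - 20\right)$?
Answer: $-1913$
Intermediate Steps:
$z{\left(r,h \right)} = -12 - 12 r$ ($z{\left(r,h \right)} = 4 \left(- 3 r - 3\right) = 4 \left(-3 - 3 r\right) = -12 - 12 r$)
$\left(-3109 + 896\right) + z{\left(0,-1 \right)} \left(-5 - 20\right) = \left(-3109 + 896\right) + \left(-12 - 0\right) \left(-5 - 20\right) = -2213 + \left(-12 + 0\right) \left(-25\right) = -2213 - -300 = -2213 + 300 = -1913$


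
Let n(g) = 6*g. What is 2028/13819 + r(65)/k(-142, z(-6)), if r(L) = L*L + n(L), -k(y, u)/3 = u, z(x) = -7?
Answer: 4909021/22323 ≈ 219.91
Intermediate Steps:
k(y, u) = -3*u
r(L) = L**2 + 6*L (r(L) = L*L + 6*L = L**2 + 6*L)
2028/13819 + r(65)/k(-142, z(-6)) = 2028/13819 + (65*(6 + 65))/((-3*(-7))) = 2028*(1/13819) + (65*71)/21 = 156/1063 + 4615*(1/21) = 156/1063 + 4615/21 = 4909021/22323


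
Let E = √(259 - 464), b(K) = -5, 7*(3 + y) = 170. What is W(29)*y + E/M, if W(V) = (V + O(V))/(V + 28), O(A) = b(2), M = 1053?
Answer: 1192/133 + I*√205/1053 ≈ 8.9624 + 0.013597*I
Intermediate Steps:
y = 149/7 (y = -3 + (⅐)*170 = -3 + 170/7 = 149/7 ≈ 21.286)
O(A) = -5
E = I*√205 (E = √(-205) = I*√205 ≈ 14.318*I)
W(V) = (-5 + V)/(28 + V) (W(V) = (V - 5)/(V + 28) = (-5 + V)/(28 + V))
W(29)*y + E/M = ((-5 + 29)/(28 + 29))*(149/7) + (I*√205)/1053 = (24/57)*(149/7) + (I*√205)*(1/1053) = ((1/57)*24)*(149/7) + I*√205/1053 = (8/19)*(149/7) + I*√205/1053 = 1192/133 + I*√205/1053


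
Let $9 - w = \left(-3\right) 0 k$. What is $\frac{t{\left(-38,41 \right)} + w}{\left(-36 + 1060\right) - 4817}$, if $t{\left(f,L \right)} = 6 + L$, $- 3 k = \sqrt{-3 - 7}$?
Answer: $- \frac{56}{3793} \approx -0.014764$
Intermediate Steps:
$k = - \frac{i \sqrt{10}}{3}$ ($k = - \frac{\sqrt{-3 - 7}}{3} = - \frac{\sqrt{-10}}{3} = - \frac{i \sqrt{10}}{3} \approx - 1.0541 i$)
$w = 9$ ($w = 9 - \left(-3\right) 0 \left(- \frac{i \sqrt{10}}{3}\right) = 9 - 0 \left(- \frac{i \sqrt{10}}{3}\right) = 9 - 0 = 9 + 0 = 9$)
$\frac{t{\left(-38,41 \right)} + w}{\left(-36 + 1060\right) - 4817} = \frac{\left(6 + 41\right) + 9}{\left(-36 + 1060\right) - 4817} = \frac{47 + 9}{1024 - 4817} = \frac{56}{-3793} = 56 \left(- \frac{1}{3793}\right) = - \frac{56}{3793}$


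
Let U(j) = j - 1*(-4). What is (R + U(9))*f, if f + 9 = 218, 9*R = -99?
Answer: 418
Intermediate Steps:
R = -11 (R = (1/9)*(-99) = -11)
U(j) = 4 + j (U(j) = j + 4 = 4 + j)
f = 209 (f = -9 + 218 = 209)
(R + U(9))*f = (-11 + (4 + 9))*209 = (-11 + 13)*209 = 2*209 = 418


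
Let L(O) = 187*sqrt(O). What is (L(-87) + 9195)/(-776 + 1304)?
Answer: 3065/176 + 17*I*sqrt(87)/48 ≈ 17.415 + 3.3034*I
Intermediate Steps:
(L(-87) + 9195)/(-776 + 1304) = (187*sqrt(-87) + 9195)/(-776 + 1304) = (187*(I*sqrt(87)) + 9195)/528 = (187*I*sqrt(87) + 9195)*(1/528) = (9195 + 187*I*sqrt(87))*(1/528) = 3065/176 + 17*I*sqrt(87)/48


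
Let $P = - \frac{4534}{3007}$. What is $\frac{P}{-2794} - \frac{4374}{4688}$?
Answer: $- \frac{9181789825}{9846625976} \approx -0.93248$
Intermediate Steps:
$P = - \frac{4534}{3007}$ ($P = \left(-4534\right) \frac{1}{3007} = - \frac{4534}{3007} \approx -1.5078$)
$\frac{P}{-2794} - \frac{4374}{4688} = - \frac{4534}{3007 \left(-2794\right)} - \frac{4374}{4688} = \left(- \frac{4534}{3007}\right) \left(- \frac{1}{2794}\right) - \frac{2187}{2344} = \frac{2267}{4200779} - \frac{2187}{2344} = - \frac{9181789825}{9846625976}$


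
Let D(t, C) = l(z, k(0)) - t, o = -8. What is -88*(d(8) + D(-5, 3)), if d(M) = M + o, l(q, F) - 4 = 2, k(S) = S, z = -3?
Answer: -968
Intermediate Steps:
l(q, F) = 6 (l(q, F) = 4 + 2 = 6)
d(M) = -8 + M (d(M) = M - 8 = -8 + M)
D(t, C) = 6 - t
-88*(d(8) + D(-5, 3)) = -88*((-8 + 8) + (6 - 1*(-5))) = -88*(0 + (6 + 5)) = -88*(0 + 11) = -88*11 = -968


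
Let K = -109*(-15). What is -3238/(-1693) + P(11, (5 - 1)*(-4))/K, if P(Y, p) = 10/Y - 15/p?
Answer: 186463421/97435536 ≈ 1.9137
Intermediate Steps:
K = 1635
P(Y, p) = -15/p + 10/Y
-3238/(-1693) + P(11, (5 - 1)*(-4))/K = -3238/(-1693) + (-15*(-1/(4*(5 - 1))) + 10/11)/1635 = -3238*(-1/1693) + (-15/(4*(-4)) + 10*(1/11))*(1/1635) = 3238/1693 + (-15/(-16) + 10/11)*(1/1635) = 3238/1693 + (-15*(-1/16) + 10/11)*(1/1635) = 3238/1693 + (15/16 + 10/11)*(1/1635) = 3238/1693 + (325/176)*(1/1635) = 3238/1693 + 65/57552 = 186463421/97435536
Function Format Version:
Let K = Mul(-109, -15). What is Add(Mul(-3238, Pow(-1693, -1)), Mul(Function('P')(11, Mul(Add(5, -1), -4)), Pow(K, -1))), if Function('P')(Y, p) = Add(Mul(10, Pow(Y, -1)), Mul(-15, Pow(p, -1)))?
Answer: Rational(186463421, 97435536) ≈ 1.9137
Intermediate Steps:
K = 1635
Function('P')(Y, p) = Add(Mul(-15, Pow(p, -1)), Mul(10, Pow(Y, -1)))
Add(Mul(-3238, Pow(-1693, -1)), Mul(Function('P')(11, Mul(Add(5, -1), -4)), Pow(K, -1))) = Add(Mul(-3238, Pow(-1693, -1)), Mul(Add(Mul(-15, Pow(Mul(Add(5, -1), -4), -1)), Mul(10, Pow(11, -1))), Pow(1635, -1))) = Add(Mul(-3238, Rational(-1, 1693)), Mul(Add(Mul(-15, Pow(Mul(4, -4), -1)), Mul(10, Rational(1, 11))), Rational(1, 1635))) = Add(Rational(3238, 1693), Mul(Add(Mul(-15, Pow(-16, -1)), Rational(10, 11)), Rational(1, 1635))) = Add(Rational(3238, 1693), Mul(Add(Mul(-15, Rational(-1, 16)), Rational(10, 11)), Rational(1, 1635))) = Add(Rational(3238, 1693), Mul(Add(Rational(15, 16), Rational(10, 11)), Rational(1, 1635))) = Add(Rational(3238, 1693), Mul(Rational(325, 176), Rational(1, 1635))) = Add(Rational(3238, 1693), Rational(65, 57552)) = Rational(186463421, 97435536)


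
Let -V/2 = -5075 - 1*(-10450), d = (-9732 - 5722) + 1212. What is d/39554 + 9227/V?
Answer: -259033129/212602750 ≈ -1.2184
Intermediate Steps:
d = -14242 (d = -15454 + 1212 = -14242)
V = -10750 (V = -2*(-5075 - 1*(-10450)) = -2*(-5075 + 10450) = -2*5375 = -10750)
d/39554 + 9227/V = -14242/39554 + 9227/(-10750) = -14242*1/39554 + 9227*(-1/10750) = -7121/19777 - 9227/10750 = -259033129/212602750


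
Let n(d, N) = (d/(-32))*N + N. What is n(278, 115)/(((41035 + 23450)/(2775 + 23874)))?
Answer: -8376669/22928 ≈ -365.35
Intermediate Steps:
n(d, N) = N - N*d/32 (n(d, N) = (-d/32)*N + N = -N*d/32 + N = N - N*d/32)
n(278, 115)/(((41035 + 23450)/(2775 + 23874))) = ((1/32)*115*(32 - 1*278))/(((41035 + 23450)/(2775 + 23874))) = ((1/32)*115*(32 - 278))/((64485/26649)) = ((1/32)*115*(-246))/((64485*(1/26649))) = -14145/(16*7165/2961) = -14145/16*2961/7165 = -8376669/22928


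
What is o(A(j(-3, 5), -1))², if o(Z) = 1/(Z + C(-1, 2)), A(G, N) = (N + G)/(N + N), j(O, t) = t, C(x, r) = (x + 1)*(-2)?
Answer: ¼ ≈ 0.25000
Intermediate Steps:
C(x, r) = -2 - 2*x (C(x, r) = (1 + x)*(-2) = -2 - 2*x)
A(G, N) = (G + N)/(2*N) (A(G, N) = (G + N)/((2*N)) = (G + N)*(1/(2*N)) = (G + N)/(2*N))
o(Z) = 1/Z (o(Z) = 1/(Z + (-2 - 2*(-1))) = 1/(Z + (-2 + 2)) = 1/(Z + 0) = 1/Z)
o(A(j(-3, 5), -1))² = (1/((½)*(5 - 1)/(-1)))² = (1/((½)*(-1)*4))² = (1/(-2))² = (-½)² = ¼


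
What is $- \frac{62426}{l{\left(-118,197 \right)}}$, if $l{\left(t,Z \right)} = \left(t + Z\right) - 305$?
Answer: $\frac{31213}{113} \approx 276.22$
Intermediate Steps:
$l{\left(t,Z \right)} = -305 + Z + t$ ($l{\left(t,Z \right)} = \left(Z + t\right) - 305 = -305 + Z + t$)
$- \frac{62426}{l{\left(-118,197 \right)}} = - \frac{62426}{-305 + 197 - 118} = - \frac{62426}{-226} = \left(-62426\right) \left(- \frac{1}{226}\right) = \frac{31213}{113}$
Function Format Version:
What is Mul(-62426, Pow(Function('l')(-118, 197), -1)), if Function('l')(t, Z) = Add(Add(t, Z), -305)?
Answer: Rational(31213, 113) ≈ 276.22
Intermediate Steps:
Function('l')(t, Z) = Add(-305, Z, t) (Function('l')(t, Z) = Add(Add(Z, t), -305) = Add(-305, Z, t))
Mul(-62426, Pow(Function('l')(-118, 197), -1)) = Mul(-62426, Pow(Add(-305, 197, -118), -1)) = Mul(-62426, Pow(-226, -1)) = Mul(-62426, Rational(-1, 226)) = Rational(31213, 113)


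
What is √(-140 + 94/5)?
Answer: I*√3030/5 ≈ 11.009*I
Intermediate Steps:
√(-140 + 94/5) = √(-606/5) = I*√3030/5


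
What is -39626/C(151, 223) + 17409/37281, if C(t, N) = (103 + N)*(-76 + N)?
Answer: -107170468/297763347 ≈ -0.35992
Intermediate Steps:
C(t, N) = (-76 + N)*(103 + N)
-39626/C(151, 223) + 17409/37281 = -39626/(-7828 + 223² + 27*223) + 17409/37281 = -39626/(-7828 + 49729 + 6021) + 17409*(1/37281) = -39626/47922 + 5803/12427 = -39626*1/47922 + 5803/12427 = -19813/23961 + 5803/12427 = -107170468/297763347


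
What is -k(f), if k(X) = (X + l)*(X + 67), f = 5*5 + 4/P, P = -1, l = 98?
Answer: -10472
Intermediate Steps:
f = 21 (f = 5*5 + 4/(-1) = 25 + 4*(-1) = 25 - 4 = 21)
k(X) = (67 + X)*(98 + X) (k(X) = (X + 98)*(X + 67) = (98 + X)*(67 + X) = (67 + X)*(98 + X))
-k(f) = -(6566 + 21**2 + 165*21) = -(6566 + 441 + 3465) = -1*10472 = -10472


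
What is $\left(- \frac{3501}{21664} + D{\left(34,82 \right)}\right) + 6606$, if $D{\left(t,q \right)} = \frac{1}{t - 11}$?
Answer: $\frac{3291525973}{498272} \approx 6605.9$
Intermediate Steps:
$D{\left(t,q \right)} = \frac{1}{-11 + t}$
$\left(- \frac{3501}{21664} + D{\left(34,82 \right)}\right) + 6606 = \left(- \frac{3501}{21664} + \frac{1}{-11 + 34}\right) + 6606 = \left(\left(-3501\right) \frac{1}{21664} + \frac{1}{23}\right) + 6606 = \left(- \frac{3501}{21664} + \frac{1}{23}\right) + 6606 = - \frac{58859}{498272} + 6606 = \frac{3291525973}{498272}$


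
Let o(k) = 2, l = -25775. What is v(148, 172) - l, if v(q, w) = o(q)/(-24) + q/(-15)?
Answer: 515301/20 ≈ 25765.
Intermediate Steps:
v(q, w) = -1/12 - q/15 (v(q, w) = 2/(-24) + q/(-15) = 2*(-1/24) + q*(-1/15) = -1/12 - q/15)
v(148, 172) - l = (-1/12 - 1/15*148) - 1*(-25775) = (-1/12 - 148/15) + 25775 = -199/20 + 25775 = 515301/20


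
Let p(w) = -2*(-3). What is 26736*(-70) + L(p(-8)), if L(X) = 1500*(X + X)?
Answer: -1853520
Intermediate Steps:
p(w) = 6
L(X) = 3000*X (L(X) = 1500*(2*X) = 3000*X)
26736*(-70) + L(p(-8)) = 26736*(-70) + 3000*6 = -1871520 + 18000 = -1853520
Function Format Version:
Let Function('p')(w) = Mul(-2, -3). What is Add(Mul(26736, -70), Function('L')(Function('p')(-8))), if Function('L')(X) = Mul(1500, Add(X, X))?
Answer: -1853520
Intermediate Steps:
Function('p')(w) = 6
Function('L')(X) = Mul(3000, X) (Function('L')(X) = Mul(1500, Mul(2, X)) = Mul(3000, X))
Add(Mul(26736, -70), Function('L')(Function('p')(-8))) = Add(Mul(26736, -70), Mul(3000, 6)) = Add(-1871520, 18000) = -1853520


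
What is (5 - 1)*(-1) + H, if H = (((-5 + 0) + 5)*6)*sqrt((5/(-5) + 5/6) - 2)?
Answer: -4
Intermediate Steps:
H = 0 (H = ((-5 + 5)*6)*sqrt((5*(-1/5) + 5*(1/6)) - 2) = (0*6)*sqrt((-1 + 5/6) - 2) = 0*sqrt(-1/6 - 2) = 0*sqrt(-13/6) = 0*(I*sqrt(78)/6) = 0)
(5 - 1)*(-1) + H = (5 - 1)*(-1) + 0 = 4*(-1) + 0 = -4 + 0 = -4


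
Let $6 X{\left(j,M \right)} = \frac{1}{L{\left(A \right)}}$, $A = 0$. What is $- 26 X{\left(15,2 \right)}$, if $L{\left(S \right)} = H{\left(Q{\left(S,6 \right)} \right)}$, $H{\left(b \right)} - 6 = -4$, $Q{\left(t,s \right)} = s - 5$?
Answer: $- \frac{13}{6} \approx -2.1667$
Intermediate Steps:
$Q{\left(t,s \right)} = -5 + s$
$H{\left(b \right)} = 2$ ($H{\left(b \right)} = 6 - 4 = 2$)
$L{\left(S \right)} = 2$
$X{\left(j,M \right)} = \frac{1}{12}$ ($X{\left(j,M \right)} = \frac{1}{6 \cdot 2} = \frac{1}{6} \cdot \frac{1}{2} = \frac{1}{12}$)
$- 26 X{\left(15,2 \right)} = \left(-26\right) \frac{1}{12} = - \frac{13}{6}$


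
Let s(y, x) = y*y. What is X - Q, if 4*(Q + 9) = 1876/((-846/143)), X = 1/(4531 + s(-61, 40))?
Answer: 308134229/3490596 ≈ 88.276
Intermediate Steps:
s(y, x) = y²
X = 1/8252 (X = 1/(4531 + (-61)²) = 1/(4531 + 3721) = 1/8252 ≈ 0.00012118)
Q = -74681/846 (Q = -9 + (1876/((-846/143)))/4 = -9 + (1876/((-846*1/143)))/4 = -9 + (1876/(-846/143))/4 = -9 + (1876*(-143/846))/4 = -9 + (¼)*(-134134/423) = -9 - 67067/846 = -74681/846 ≈ -88.275)
X - Q = 1/8252 - 1*(-74681/846) = 1/8252 + 74681/846 = 308134229/3490596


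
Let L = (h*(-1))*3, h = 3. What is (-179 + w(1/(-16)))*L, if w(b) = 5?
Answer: 1566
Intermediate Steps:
L = -9 (L = (3*(-1))*3 = -3*3 = -9)
(-179 + w(1/(-16)))*L = (-179 + 5)*(-9) = -174*(-9) = 1566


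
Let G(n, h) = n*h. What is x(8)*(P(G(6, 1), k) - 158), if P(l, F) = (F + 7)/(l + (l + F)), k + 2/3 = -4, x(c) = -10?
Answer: 17345/11 ≈ 1576.8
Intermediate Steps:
G(n, h) = h*n
k = -14/3 (k = -2/3 - 4 = -14/3 ≈ -4.6667)
P(l, F) = (7 + F)/(F + 2*l) (P(l, F) = (7 + F)/(l + (F + l)) = (7 + F)/(F + 2*l))
x(8)*(P(G(6, 1), k) - 158) = -10*((7 - 14/3)/(-14/3 + 2*(1*6)) - 158) = -10*((7/3)/(-14/3 + 2*6) - 158) = -10*((7/3)/(-14/3 + 12) - 158) = -10*((7/3)/(22/3) - 158) = -10*((3/22)*(7/3) - 158) = -10*(7/22 - 158) = -10*(-3469/22) = 17345/11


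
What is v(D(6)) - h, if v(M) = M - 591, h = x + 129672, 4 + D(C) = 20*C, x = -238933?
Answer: 108786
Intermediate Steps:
D(C) = -4 + 20*C
h = -109261 (h = -238933 + 129672 = -109261)
v(M) = -591 + M
v(D(6)) - h = (-591 + (-4 + 20*6)) - 1*(-109261) = (-591 + (-4 + 120)) + 109261 = (-591 + 116) + 109261 = -475 + 109261 = 108786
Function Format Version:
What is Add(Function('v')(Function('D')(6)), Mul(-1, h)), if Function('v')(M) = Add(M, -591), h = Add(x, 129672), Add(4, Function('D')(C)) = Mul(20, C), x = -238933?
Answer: 108786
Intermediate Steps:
Function('D')(C) = Add(-4, Mul(20, C))
h = -109261 (h = Add(-238933, 129672) = -109261)
Function('v')(M) = Add(-591, M)
Add(Function('v')(Function('D')(6)), Mul(-1, h)) = Add(Add(-591, Add(-4, Mul(20, 6))), Mul(-1, -109261)) = Add(Add(-591, Add(-4, 120)), 109261) = Add(Add(-591, 116), 109261) = Add(-475, 109261) = 108786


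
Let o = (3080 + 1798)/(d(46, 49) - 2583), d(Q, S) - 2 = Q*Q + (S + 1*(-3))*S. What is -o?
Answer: -4878/1789 ≈ -2.7267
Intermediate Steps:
d(Q, S) = 2 + Q² + S*(-3 + S) (d(Q, S) = 2 + (Q*Q + (S + 1*(-3))*S) = 2 + (Q² + (S - 3)*S) = 2 + (Q² + (-3 + S)*S) = 2 + (Q² + S*(-3 + S)) = 2 + Q² + S*(-3 + S))
o = 4878/1789 (o = (3080 + 1798)/((2 + 46² + 49² - 3*49) - 2583) = 4878/((2 + 2116 + 2401 - 147) - 2583) = 4878/(4372 - 2583) = 4878/1789 ≈ 2.7267)
-o = -1*4878/1789 = -4878/1789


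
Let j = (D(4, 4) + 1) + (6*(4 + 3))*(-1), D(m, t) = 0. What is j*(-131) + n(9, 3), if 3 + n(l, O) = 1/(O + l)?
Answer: 64417/12 ≈ 5368.1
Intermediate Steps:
n(l, O) = -3 + 1/(O + l)
j = -41 (j = (0 + 1) + (6*(4 + 3))*(-1) = 1 + (6*7)*(-1) = 1 + 42*(-1) = 1 - 42 = -41)
j*(-131) + n(9, 3) = -41*(-131) + (1 - 3*3 - 3*9)/(3 + 9) = 5371 + (1 - 9 - 27)/12 = 5371 + (1/12)*(-35) = 5371 - 35/12 = 64417/12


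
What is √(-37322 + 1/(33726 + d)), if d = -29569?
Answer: 3*I*√71660930869/4157 ≈ 193.19*I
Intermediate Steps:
√(-37322 + 1/(33726 + d)) = √(-37322 + 1/(33726 - 29569)) = √(-37322 + 1/4157) = √(-155147553/4157) = 3*I*√71660930869/4157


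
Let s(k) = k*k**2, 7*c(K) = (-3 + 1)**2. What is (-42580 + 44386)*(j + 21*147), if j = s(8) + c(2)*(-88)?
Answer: 6408978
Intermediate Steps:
c(K) = 4/7 (c(K) = (-3 + 1)**2/7 = (1/7)*(-2)**2 = (1/7)*4 = 4/7)
s(k) = k**3
j = 3232/7 (j = 8**3 + (4/7)*(-88) = 512 - 352/7 = 3232/7 ≈ 461.71)
(-42580 + 44386)*(j + 21*147) = (-42580 + 44386)*(3232/7 + 21*147) = 1806*(3232/7 + 3087) = 1806*(24841/7) = 6408978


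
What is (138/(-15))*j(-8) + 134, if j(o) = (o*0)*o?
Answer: 134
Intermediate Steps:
j(o) = 0 (j(o) = 0*o = 0)
(138/(-15))*j(-8) + 134 = (138/(-15))*0 + 134 = (138*(-1/15))*0 + 134 = -46/5*0 + 134 = 0 + 134 = 134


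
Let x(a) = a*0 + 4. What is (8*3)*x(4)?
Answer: 96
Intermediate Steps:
x(a) = 4 (x(a) = 0 + 4 = 4)
(8*3)*x(4) = (8*3)*4 = 24*4 = 96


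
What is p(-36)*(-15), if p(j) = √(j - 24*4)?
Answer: -30*I*√33 ≈ -172.34*I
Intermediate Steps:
p(j) = √(-96 + j) (p(j) = √(j - 96) = √(-96 + j))
p(-36)*(-15) = √(-96 - 36)*(-15) = √(-132)*(-15) = (2*I*√33)*(-15) = -30*I*√33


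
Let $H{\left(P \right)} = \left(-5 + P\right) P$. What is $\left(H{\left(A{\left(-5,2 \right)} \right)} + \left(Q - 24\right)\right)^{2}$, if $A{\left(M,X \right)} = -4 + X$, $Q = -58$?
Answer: $4624$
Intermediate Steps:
$H{\left(P \right)} = P \left(-5 + P\right)$
$\left(H{\left(A{\left(-5,2 \right)} \right)} + \left(Q - 24\right)\right)^{2} = \left(\left(-4 + 2\right) \left(-5 + \left(-4 + 2\right)\right) - 82\right)^{2} = \left(- 2 \left(-5 - 2\right) - 82\right)^{2} = \left(\left(-2\right) \left(-7\right) - 82\right)^{2} = \left(14 - 82\right)^{2} = \left(-68\right)^{2} = 4624$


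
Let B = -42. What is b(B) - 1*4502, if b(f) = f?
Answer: -4544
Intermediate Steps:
b(B) - 1*4502 = -42 - 1*4502 = -42 - 4502 = -4544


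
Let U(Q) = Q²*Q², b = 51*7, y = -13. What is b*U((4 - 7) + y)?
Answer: 23396352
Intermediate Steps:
b = 357
U(Q) = Q⁴
b*U((4 - 7) + y) = 357*((4 - 7) - 13)⁴ = 357*(-3 - 13)⁴ = 357*(-16)⁴ = 357*65536 = 23396352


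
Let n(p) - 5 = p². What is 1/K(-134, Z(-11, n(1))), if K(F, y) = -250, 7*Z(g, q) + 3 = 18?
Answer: -1/250 ≈ -0.0040000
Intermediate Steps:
n(p) = 5 + p²
Z(g, q) = 15/7 (Z(g, q) = -3/7 + (⅐)*18 = -3/7 + 18/7 = 15/7)
1/K(-134, Z(-11, n(1))) = 1/(-250) = -1/250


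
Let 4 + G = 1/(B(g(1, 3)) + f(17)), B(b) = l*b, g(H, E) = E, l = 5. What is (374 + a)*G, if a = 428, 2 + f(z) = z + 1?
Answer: -98646/31 ≈ -3182.1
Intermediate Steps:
f(z) = -1 + z (f(z) = -2 + (z + 1) = -2 + (1 + z) = -1 + z)
B(b) = 5*b
G = -123/31 (G = -4 + 1/(5*3 + (-1 + 17)) = -4 + 1/(15 + 16) = -4 + 1/31 = -123/31 ≈ -3.9677)
(374 + a)*G = (374 + 428)*(-123/31) = 802*(-123/31) = -98646/31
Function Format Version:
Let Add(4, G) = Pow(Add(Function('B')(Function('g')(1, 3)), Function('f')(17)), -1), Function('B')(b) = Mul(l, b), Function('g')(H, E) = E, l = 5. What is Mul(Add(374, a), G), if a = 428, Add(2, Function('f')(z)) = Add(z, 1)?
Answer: Rational(-98646, 31) ≈ -3182.1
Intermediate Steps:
Function('f')(z) = Add(-1, z) (Function('f')(z) = Add(-2, Add(z, 1)) = Add(-2, Add(1, z)) = Add(-1, z))
Function('B')(b) = Mul(5, b)
G = Rational(-123, 31) (G = Add(-4, Pow(Add(Mul(5, 3), Add(-1, 17)), -1)) = Add(-4, Pow(Add(15, 16), -1)) = Add(-4, Pow(31, -1)) = Add(-4, Rational(1, 31)) = Rational(-123, 31) ≈ -3.9677)
Mul(Add(374, a), G) = Mul(Add(374, 428), Rational(-123, 31)) = Mul(802, Rational(-123, 31)) = Rational(-98646, 31)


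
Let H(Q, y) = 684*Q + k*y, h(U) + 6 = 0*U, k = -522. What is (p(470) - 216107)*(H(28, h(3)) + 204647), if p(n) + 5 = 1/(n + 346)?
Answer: -40018689787021/816 ≈ -4.9042e+10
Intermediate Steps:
p(n) = -5 + 1/(346 + n) (p(n) = -5 + 1/(n + 346) = -5 + 1/(346 + n))
h(U) = -6 (h(U) = -6 + 0*U = -6 + 0 = -6)
H(Q, y) = -522*y + 684*Q (H(Q, y) = 684*Q - 522*y = -522*y + 684*Q)
(p(470) - 216107)*(H(28, h(3)) + 204647) = ((-1729 - 5*470)/(346 + 470) - 216107)*((-522*(-6) + 684*28) + 204647) = ((-1729 - 2350)/816 - 216107)*((3132 + 19152) + 204647) = ((1/816)*(-4079) - 216107)*(22284 + 204647) = (-4079/816 - 216107)*226931 = -176347391/816*226931 = -40018689787021/816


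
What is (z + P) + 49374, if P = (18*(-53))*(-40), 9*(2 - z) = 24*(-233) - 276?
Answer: 88188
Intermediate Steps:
z = 654 (z = 2 - (24*(-233) - 276)/9 = 2 - (-5592 - 276)/9 = 2 - ⅑*(-5868) = 2 + 652 = 654)
P = 38160 (P = -954*(-40) = 38160)
(z + P) + 49374 = (654 + 38160) + 49374 = 38814 + 49374 = 88188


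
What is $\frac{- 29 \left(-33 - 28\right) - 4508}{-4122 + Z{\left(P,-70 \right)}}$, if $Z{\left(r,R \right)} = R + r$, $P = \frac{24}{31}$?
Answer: $\frac{84909}{129928} \approx 0.65351$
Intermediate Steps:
$P = \frac{24}{31}$ ($P = 24 \cdot \frac{1}{31} = \frac{24}{31} \approx 0.77419$)
$\frac{- 29 \left(-33 - 28\right) - 4508}{-4122 + Z{\left(P,-70 \right)}} = \frac{- 29 \left(-33 - 28\right) - 4508}{-4122 + \left(-70 + \frac{24}{31}\right)} = \frac{\left(-29\right) \left(-61\right) - 4508}{-4122 - \frac{2146}{31}} = \frac{1769 - 4508}{- \frac{129928}{31}} = \left(-2739\right) \left(- \frac{31}{129928}\right) = \frac{84909}{129928}$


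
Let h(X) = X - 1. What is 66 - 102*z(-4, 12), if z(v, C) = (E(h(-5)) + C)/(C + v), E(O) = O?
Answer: -21/2 ≈ -10.500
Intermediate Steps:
h(X) = -1 + X
z(v, C) = (-6 + C)/(C + v) (z(v, C) = ((-1 - 5) + C)/(C + v) = (-6 + C)/(C + v))
66 - 102*z(-4, 12) = 66 - 102*(-6 + 12)/(12 - 4) = 66 - 102*6/8 = 66 - 51*6/4 = 66 - 102*3/4 = 66 - 153/2 = -21/2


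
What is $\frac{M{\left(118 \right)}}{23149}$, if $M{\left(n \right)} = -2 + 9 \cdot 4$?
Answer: $\frac{34}{23149} \approx 0.0014687$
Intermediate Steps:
$M{\left(n \right)} = 34$ ($M{\left(n \right)} = -2 + 36 = 34$)
$\frac{M{\left(118 \right)}}{23149} = \frac{34}{23149}$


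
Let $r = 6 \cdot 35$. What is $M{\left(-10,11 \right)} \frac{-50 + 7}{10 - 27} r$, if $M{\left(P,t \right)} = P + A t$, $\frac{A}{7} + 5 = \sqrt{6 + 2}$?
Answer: $- \frac{3566850}{17} + \frac{1390620 \sqrt{2}}{17} \approx -94130.0$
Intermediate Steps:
$r = 210$
$A = -35 + 14 \sqrt{2}$ ($A = -35 + 7 \sqrt{6 + 2} = -35 + 7 \sqrt{8} = -35 + 7 \cdot 2 \sqrt{2} = -35 + 14 \sqrt{2} \approx -15.201$)
$M{\left(P,t \right)} = P + t \left(-35 + 14 \sqrt{2}\right)$ ($M{\left(P,t \right)} = P + \left(-35 + 14 \sqrt{2}\right) t = P + t \left(-35 + 14 \sqrt{2}\right)$)
$M{\left(-10,11 \right)} \frac{-50 + 7}{10 - 27} r = \left(-10 - 77 \left(5 - 2 \sqrt{2}\right)\right) \frac{-50 + 7}{10 - 27} \cdot 210 = \left(-10 - \left(385 - 154 \sqrt{2}\right)\right) \left(- \frac{43}{-17}\right) 210 = \left(-395 + 154 \sqrt{2}\right) \left(\left(-43\right) \left(- \frac{1}{17}\right)\right) 210 = \left(-395 + 154 \sqrt{2}\right) \frac{43}{17} \cdot 210 = \left(- \frac{16985}{17} + \frac{6622 \sqrt{2}}{17}\right) 210 = - \frac{3566850}{17} + \frac{1390620 \sqrt{2}}{17}$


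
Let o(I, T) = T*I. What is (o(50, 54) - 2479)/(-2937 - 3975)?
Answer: -221/6912 ≈ -0.031973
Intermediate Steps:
o(I, T) = I*T
(o(50, 54) - 2479)/(-2937 - 3975) = (50*54 - 2479)/(-2937 - 3975) = (2700 - 2479)/(-6912) = 221*(-1/6912) = -221/6912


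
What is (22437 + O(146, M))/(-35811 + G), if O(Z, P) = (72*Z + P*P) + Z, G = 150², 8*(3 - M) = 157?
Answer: -711923/283968 ≈ -2.5071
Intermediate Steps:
M = -133/8 (M = 3 - ⅛*157 = 3 - 157/8 = -133/8 ≈ -16.625)
G = 22500
O(Z, P) = P² + 73*Z (O(Z, P) = (72*Z + P²) + Z = (P² + 72*Z) + Z = P² + 73*Z)
(22437 + O(146, M))/(-35811 + G) = (22437 + ((-133/8)² + 73*146))/(-35811 + 22500) = (22437 + (17689/64 + 10658))/(-13311) = (22437 + 699801/64)*(-1/13311) = (2135769/64)*(-1/13311) = -711923/283968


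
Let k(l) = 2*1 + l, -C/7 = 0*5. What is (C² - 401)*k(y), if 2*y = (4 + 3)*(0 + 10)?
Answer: -14837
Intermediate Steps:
C = 0 (C = -0*5 = -7*0 = 0)
y = 35 (y = ((4 + 3)*(0 + 10))/2 = (7*10)/2 = (½)*70 = 35)
k(l) = 2 + l
(C² - 401)*k(y) = (0² - 401)*(2 + 35) = (0 - 401)*37 = -401*37 = -14837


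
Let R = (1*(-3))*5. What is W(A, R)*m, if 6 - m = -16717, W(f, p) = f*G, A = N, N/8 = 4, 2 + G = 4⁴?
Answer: 135924544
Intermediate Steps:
G = 254 (G = -2 + 4⁴ = -2 + 256 = 254)
N = 32 (N = 8*4 = 32)
R = -15 (R = -3*5 = -15)
A = 32
W(f, p) = 254*f (W(f, p) = f*254 = 254*f)
m = 16723 (m = 6 - 1*(-16717) = 6 + 16717 = 16723)
W(A, R)*m = (254*32)*16723 = 8128*16723 = 135924544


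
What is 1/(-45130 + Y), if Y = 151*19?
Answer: -1/42261 ≈ -2.3662e-5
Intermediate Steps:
Y = 2869
1/(-45130 + Y) = 1/(-45130 + 2869) = 1/(-42261) = -1/42261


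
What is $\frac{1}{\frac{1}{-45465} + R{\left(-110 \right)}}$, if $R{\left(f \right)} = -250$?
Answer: $- \frac{45465}{11366251} \approx -0.004$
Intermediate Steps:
$\frac{1}{\frac{1}{-45465} + R{\left(-110 \right)}} = \frac{1}{\frac{1}{-45465} - 250} = \frac{1}{- \frac{1}{45465} - 250} = \frac{1}{- \frac{11366251}{45465}} = - \frac{45465}{11366251}$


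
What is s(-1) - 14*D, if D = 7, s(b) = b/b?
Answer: -97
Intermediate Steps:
s(b) = 1
s(-1) - 14*D = 1 - 14*7 = 1 - 98 = -97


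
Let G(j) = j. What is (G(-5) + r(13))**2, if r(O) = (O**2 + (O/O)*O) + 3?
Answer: 32400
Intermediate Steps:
r(O) = 3 + O + O**2 (r(O) = (O**2 + 1*O) + 3 = (O**2 + O) + 3 = (O + O**2) + 3 = 3 + O + O**2)
(G(-5) + r(13))**2 = (-5 + (3 + 13 + 13**2))**2 = (-5 + (3 + 13 + 169))**2 = (-5 + 185)**2 = 180**2 = 32400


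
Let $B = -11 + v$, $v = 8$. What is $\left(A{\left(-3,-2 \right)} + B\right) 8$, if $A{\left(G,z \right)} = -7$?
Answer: $-80$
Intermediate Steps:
$B = -3$ ($B = -11 + 8 = -3$)
$\left(A{\left(-3,-2 \right)} + B\right) 8 = \left(-7 - 3\right) 8 = \left(-10\right) 8 = -80$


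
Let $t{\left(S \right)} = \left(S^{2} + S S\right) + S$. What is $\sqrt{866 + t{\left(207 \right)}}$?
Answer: $\sqrt{86771} \approx 294.57$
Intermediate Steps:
$t{\left(S \right)} = S + 2 S^{2}$ ($t{\left(S \right)} = \left(S^{2} + S^{2}\right) + S = 2 S^{2} + S = S + 2 S^{2}$)
$\sqrt{866 + t{\left(207 \right)}} = \sqrt{866 + 207 \left(1 + 2 \cdot 207\right)} = \sqrt{866 + 207 \left(1 + 414\right)} = \sqrt{866 + 207 \cdot 415} = \sqrt{866 + 85905} = \sqrt{86771}$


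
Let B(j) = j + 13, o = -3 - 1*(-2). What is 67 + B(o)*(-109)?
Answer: -1241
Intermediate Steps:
o = -1 (o = -3 + 2 = -1)
B(j) = 13 + j
67 + B(o)*(-109) = 67 + (13 - 1)*(-109) = 67 + 12*(-109) = 67 - 1308 = -1241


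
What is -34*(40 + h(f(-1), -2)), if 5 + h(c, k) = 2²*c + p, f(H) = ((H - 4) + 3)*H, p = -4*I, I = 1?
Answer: -1326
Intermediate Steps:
p = -4 (p = -4*1 = -4)
f(H) = H*(-1 + H) (f(H) = ((-4 + H) + 3)*H = (-1 + H)*H = H*(-1 + H))
h(c, k) = -9 + 4*c (h(c, k) = -5 + (2²*c - 4) = -5 + (4*c - 4) = -5 + (-4 + 4*c) = -9 + 4*c)
-34*(40 + h(f(-1), -2)) = -34*(40 + (-9 + 4*(-(-1 - 1)))) = -34*(40 + (-9 + 4*(-1*(-2)))) = -34*(40 + (-9 + 4*2)) = -34*(40 + (-9 + 8)) = -34*(40 - 1) = -34*39 = -1326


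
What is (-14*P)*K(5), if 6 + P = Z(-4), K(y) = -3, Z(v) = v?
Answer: -420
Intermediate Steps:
P = -10 (P = -6 - 4 = -10)
(-14*P)*K(5) = -14*(-10)*(-3) = 140*(-3) = -420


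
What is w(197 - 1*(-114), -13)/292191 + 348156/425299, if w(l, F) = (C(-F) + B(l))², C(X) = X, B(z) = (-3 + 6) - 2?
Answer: 101811408400/124268540109 ≈ 0.81929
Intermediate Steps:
B(z) = 1 (B(z) = 3 - 2 = 1)
w(l, F) = (1 - F)² (w(l, F) = (-F + 1)² = (1 - F)²)
w(197 - 1*(-114), -13)/292191 + 348156/425299 = (-1 - 13)²/292191 + 348156/425299 = (-14)²*(1/292191) + 348156*(1/425299) = 196*(1/292191) + 348156/425299 = 196/292191 + 348156/425299 = 101811408400/124268540109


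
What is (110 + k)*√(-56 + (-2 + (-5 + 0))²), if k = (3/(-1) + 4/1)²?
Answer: 111*I*√7 ≈ 293.68*I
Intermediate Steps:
k = 1 (k = (3*(-1) + 4*1)² = (-3 + 4)² = 1² = 1)
(110 + k)*√(-56 + (-2 + (-5 + 0))²) = (110 + 1)*√(-56 + (-2 + (-5 + 0))²) = 111*√(-56 + (-2 - 5)²) = 111*√(-56 + (-7)²) = 111*√(-56 + 49) = 111*√(-7) = 111*(I*√7) = 111*I*√7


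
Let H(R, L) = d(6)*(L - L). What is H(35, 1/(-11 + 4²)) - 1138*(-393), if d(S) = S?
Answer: 447234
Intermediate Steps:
H(R, L) = 0 (H(R, L) = 6*(L - L) = 6*0 = 0)
H(35, 1/(-11 + 4²)) - 1138*(-393) = 0 - 1138*(-393) = 0 + 447234 = 447234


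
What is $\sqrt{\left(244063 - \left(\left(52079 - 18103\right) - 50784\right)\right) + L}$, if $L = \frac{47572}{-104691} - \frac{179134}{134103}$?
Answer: $\frac{\sqrt{5713154865681803325931881}}{4679792391} \approx 510.75$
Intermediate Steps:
$L = - \frac{8377755170}{4679792391}$ ($L = 47572 \left(- \frac{1}{104691}\right) - \frac{179134}{134103} = - \frac{47572}{104691} - \frac{179134}{134103} = - \frac{8377755170}{4679792391} \approx -1.7902$)
$\sqrt{\left(244063 - \left(\left(52079 - 18103\right) - 50784\right)\right) + L} = \sqrt{\left(244063 - \left(\left(52079 - 18103\right) - 50784\right)\right) - \frac{8377755170}{4679792391}} = \sqrt{\left(244063 - \left(33976 - 50784\right)\right) - \frac{8377755170}{4679792391}} = \sqrt{\left(244063 - -16808\right) - \frac{8377755170}{4679792391}} = \sqrt{\left(244063 + 16808\right) - \frac{8377755170}{4679792391}} = \sqrt{260871 - \frac{8377755170}{4679792391}} = \sqrt{\frac{1220813743077391}{4679792391}} = \frac{\sqrt{5713154865681803325931881}}{4679792391}$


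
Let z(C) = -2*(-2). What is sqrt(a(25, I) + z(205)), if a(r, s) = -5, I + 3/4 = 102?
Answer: I ≈ 1.0*I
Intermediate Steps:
I = 405/4 (I = -3/4 + 102 = 405/4 ≈ 101.25)
z(C) = 4
sqrt(a(25, I) + z(205)) = sqrt(-5 + 4) = sqrt(-1) = I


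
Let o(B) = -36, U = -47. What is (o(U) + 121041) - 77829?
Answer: 43176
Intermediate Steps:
(o(U) + 121041) - 77829 = (-36 + 121041) - 77829 = 121005 - 77829 = 43176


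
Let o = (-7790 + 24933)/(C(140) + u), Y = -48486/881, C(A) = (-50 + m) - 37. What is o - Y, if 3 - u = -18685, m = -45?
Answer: 914809199/16347836 ≈ 55.959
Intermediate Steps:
C(A) = -132 (C(A) = (-50 - 45) - 37 = -95 - 37 = -132)
Y = -48486/881 (Y = -48486*1/881 = -48486/881 ≈ -55.035)
u = 18688 (u = 3 - 1*(-18685) = 3 + 18685 = 18688)
o = 17143/18556 (o = (-7790 + 24933)/(-132 + 18688) = 17143/18556 ≈ 0.92385)
o - Y = 17143/18556 - 1*(-48486/881) = 17143/18556 + 48486/881 = 914809199/16347836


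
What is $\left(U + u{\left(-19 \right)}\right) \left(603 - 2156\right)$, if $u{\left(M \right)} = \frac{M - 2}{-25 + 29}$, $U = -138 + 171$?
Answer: $- \frac{172383}{4} \approx -43096.0$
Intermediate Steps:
$U = 33$
$u{\left(M \right)} = - \frac{1}{2} + \frac{M}{4}$ ($u{\left(M \right)} = \frac{-2 + M}{4} = \left(-2 + M\right) \frac{1}{4} = - \frac{1}{2} + \frac{M}{4}$)
$\left(U + u{\left(-19 \right)}\right) \left(603 - 2156\right) = \left(33 + \left(- \frac{1}{2} + \frac{1}{4} \left(-19\right)\right)\right) \left(603 - 2156\right) = \left(33 - \frac{21}{4}\right) \left(-1553\right) = \frac{111}{4} \left(-1553\right) = - \frac{172383}{4}$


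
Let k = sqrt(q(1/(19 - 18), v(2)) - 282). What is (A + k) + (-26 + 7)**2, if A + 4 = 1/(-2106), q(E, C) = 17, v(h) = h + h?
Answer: 751841/2106 + I*sqrt(265) ≈ 357.0 + 16.279*I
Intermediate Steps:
v(h) = 2*h
k = I*sqrt(265) (k = sqrt(17 - 282) = sqrt(-265) = I*sqrt(265) ≈ 16.279*I)
A = -8425/2106 (A = -4 + 1/(-2106) = -4 - 1/2106 = -8425/2106 ≈ -4.0005)
(A + k) + (-26 + 7)**2 = (-8425/2106 + I*sqrt(265)) + (-26 + 7)**2 = (-8425/2106 + I*sqrt(265)) + (-19)**2 = (-8425/2106 + I*sqrt(265)) + 361 = 751841/2106 + I*sqrt(265)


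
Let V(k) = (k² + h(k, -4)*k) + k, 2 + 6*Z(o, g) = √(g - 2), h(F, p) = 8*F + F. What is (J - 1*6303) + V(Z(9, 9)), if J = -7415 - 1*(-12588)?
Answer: -20291/18 - 17*√7/18 ≈ -1129.8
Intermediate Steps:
h(F, p) = 9*F
Z(o, g) = -⅓ + √(-2 + g)/6 (Z(o, g) = -⅓ + √(g - 2)/6 = -⅓ + √(-2 + g)/6)
V(k) = k + 10*k² (V(k) = (k² + (9*k)*k) + k = (k² + 9*k²) + k = 10*k² + k = k + 10*k²)
J = 5173 (J = -7415 + 12588 = 5173)
(J - 1*6303) + V(Z(9, 9)) = (5173 - 1*6303) + (-⅓ + √(-2 + 9)/6)*(1 + 10*(-⅓ + √(-2 + 9)/6)) = (5173 - 6303) + (-⅓ + √7/6)*(1 + 10*(-⅓ + √7/6)) = -1130 + (-⅓ + √7/6)*(1 + (-10/3 + 5*√7/3)) = -1130 + (-⅓ + √7/6)*(-7/3 + 5*√7/3) = -1130 + (-7/3 + 5*√7/3)*(-⅓ + √7/6)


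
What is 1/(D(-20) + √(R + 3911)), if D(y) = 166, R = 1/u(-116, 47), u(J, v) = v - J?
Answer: 13529/1927067 - √103911522/3854134 ≈ 0.0043756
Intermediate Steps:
R = 1/163 (R = 1/(47 - 1*(-116)) = 1/(47 + 116) = 1/163 ≈ 0.0061350)
1/(D(-20) + √(R + 3911)) = 1/(166 + √(1/163 + 3911)) = 1/(166 + √(637494/163)) = 1/(166 + √103911522/163)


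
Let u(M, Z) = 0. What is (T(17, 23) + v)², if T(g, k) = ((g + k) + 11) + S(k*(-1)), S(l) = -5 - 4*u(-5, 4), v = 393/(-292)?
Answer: 170015521/85264 ≈ 1994.0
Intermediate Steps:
v = -393/292 (v = 393*(-1/292) = -393/292 ≈ -1.3459)
S(l) = -5 (S(l) = -5 - 4*0 = -5 + 0 = -5)
T(g, k) = 6 + g + k (T(g, k) = ((g + k) + 11) - 5 = (11 + g + k) - 5 = 6 + g + k)
(T(17, 23) + v)² = ((6 + 17 + 23) - 393/292)² = (46 - 393/292)² = (13039/292)² = 170015521/85264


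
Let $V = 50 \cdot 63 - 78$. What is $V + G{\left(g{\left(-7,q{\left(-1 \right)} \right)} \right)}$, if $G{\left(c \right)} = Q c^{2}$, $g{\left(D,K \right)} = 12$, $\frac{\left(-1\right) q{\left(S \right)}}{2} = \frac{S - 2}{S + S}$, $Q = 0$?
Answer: $3072$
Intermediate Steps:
$q{\left(S \right)} = - \frac{-2 + S}{S}$ ($q{\left(S \right)} = - 2 \frac{S - 2}{S + S} = - 2 \frac{-2 + S}{2 S} = - \frac{-2 + S}{S}$)
$V = 3072$ ($V = 3150 - 78 = 3072$)
$G{\left(c \right)} = 0$ ($G{\left(c \right)} = 0 c^{2} = 0$)
$V + G{\left(g{\left(-7,q{\left(-1 \right)} \right)} \right)} = 3072 + 0 = 3072$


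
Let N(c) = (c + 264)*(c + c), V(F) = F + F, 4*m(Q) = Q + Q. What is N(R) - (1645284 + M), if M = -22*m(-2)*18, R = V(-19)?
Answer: -1662856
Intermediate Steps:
m(Q) = Q/2 (m(Q) = (Q + Q)/4 = (2*Q)/4 = Q/2)
V(F) = 2*F
R = -38 (R = 2*(-19) = -38)
M = 396 (M = -11*(-2)*18 = -22*(-1)*18 = 22*18 = 396)
N(c) = 2*c*(264 + c) (N(c) = (264 + c)*(2*c) = 2*c*(264 + c))
N(R) - (1645284 + M) = 2*(-38)*(264 - 38) - (1645284 + 396) = 2*(-38)*226 - 1*1645680 = -17176 - 1645680 = -1662856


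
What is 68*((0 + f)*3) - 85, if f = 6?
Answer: 1139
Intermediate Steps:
68*((0 + f)*3) - 85 = 68*((0 + 6)*3) - 85 = 68*(6*3) - 85 = 68*18 - 85 = 1224 - 85 = 1139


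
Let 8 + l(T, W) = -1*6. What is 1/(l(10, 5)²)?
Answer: 1/196 ≈ 0.0051020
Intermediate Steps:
l(T, W) = -14 (l(T, W) = -8 - 1*6 = -8 - 6 = -14)
1/(l(10, 5)²) = 1/((-14)²) = 1/196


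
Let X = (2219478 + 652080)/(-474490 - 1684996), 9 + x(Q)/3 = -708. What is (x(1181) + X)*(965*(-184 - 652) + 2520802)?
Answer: -569059517101752/154249 ≈ -3.6892e+9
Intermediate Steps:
x(Q) = -2151 (x(Q) = -27 + 3*(-708) = -27 - 2124 = -2151)
X = -1435779/1079743 (X = 2871558/(-2159486) = 2871558*(-1/2159486) = -1435779/1079743 ≈ -1.3297)
(x(1181) + X)*(965*(-184 - 652) + 2520802) = (-2151 - 1435779/1079743)*(965*(-184 - 652) + 2520802) = -2323962972*(965*(-836) + 2520802)/1079743 = -2323962972*(-806740 + 2520802)/1079743 = -2323962972/1079743*1714062 = -569059517101752/154249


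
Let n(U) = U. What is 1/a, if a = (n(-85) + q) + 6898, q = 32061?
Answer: 1/38874 ≈ 2.5724e-5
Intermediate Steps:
a = 38874 (a = (-85 + 32061) + 6898 = 31976 + 6898 = 38874)
1/a = 1/38874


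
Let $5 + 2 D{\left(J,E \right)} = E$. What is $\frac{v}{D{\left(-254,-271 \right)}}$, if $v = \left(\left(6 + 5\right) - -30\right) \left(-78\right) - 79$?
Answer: $\frac{3277}{138} \approx 23.746$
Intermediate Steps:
$D{\left(J,E \right)} = - \frac{5}{2} + \frac{E}{2}$
$v = -3277$ ($v = \left(11 + 30\right) \left(-78\right) - 79 = 41 \left(-78\right) - 79 = -3198 - 79 = -3277$)
$\frac{v}{D{\left(-254,-271 \right)}} = - \frac{3277}{- \frac{5}{2} + \frac{1}{2} \left(-271\right)} = - \frac{3277}{- \frac{5}{2} - \frac{271}{2}} = - \frac{3277}{-138} = \left(-3277\right) \left(- \frac{1}{138}\right) = \frac{3277}{138}$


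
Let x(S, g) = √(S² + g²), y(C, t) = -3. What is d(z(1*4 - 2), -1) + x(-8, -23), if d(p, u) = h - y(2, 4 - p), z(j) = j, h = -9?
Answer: -6 + √593 ≈ 18.352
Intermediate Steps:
d(p, u) = -6 (d(p, u) = -9 - 1*(-3) = -9 + 3 = -6)
d(z(1*4 - 2), -1) + x(-8, -23) = -6 + √((-8)² + (-23)²) = -6 + √(64 + 529) = -6 + √593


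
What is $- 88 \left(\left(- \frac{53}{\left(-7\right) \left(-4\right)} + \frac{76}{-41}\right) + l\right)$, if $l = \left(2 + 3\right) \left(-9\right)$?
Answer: $\frac{1231142}{287} \approx 4289.7$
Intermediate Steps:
$l = -45$ ($l = 5 \left(-9\right) = -45$)
$- 88 \left(\left(- \frac{53}{\left(-7\right) \left(-4\right)} + \frac{76}{-41}\right) + l\right) = - 88 \left(\left(- \frac{53}{\left(-7\right) \left(-4\right)} + \frac{76}{-41}\right) - 45\right) = - 88 \left(\left(- \frac{53}{28} + 76 \left(- \frac{1}{41}\right)\right) - 45\right) = - 88 \left(\left(\left(-53\right) \frac{1}{28} - \frac{76}{41}\right) - 45\right) = - 88 \left(\left(- \frac{53}{28} - \frac{76}{41}\right) - 45\right) = - 88 \left(- \frac{4301}{1148} - 45\right) = \left(-88\right) \left(- \frac{55961}{1148}\right) = \frac{1231142}{287}$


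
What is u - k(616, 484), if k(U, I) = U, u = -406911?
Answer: -407527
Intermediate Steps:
u - k(616, 484) = -406911 - 1*616 = -406911 - 616 = -407527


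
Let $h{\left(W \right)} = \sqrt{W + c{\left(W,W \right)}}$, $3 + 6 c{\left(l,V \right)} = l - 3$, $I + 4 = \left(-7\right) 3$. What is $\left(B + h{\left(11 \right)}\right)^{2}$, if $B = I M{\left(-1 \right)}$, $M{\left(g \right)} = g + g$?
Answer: $\frac{\left(300 + \sqrt{426}\right)^{2}}{36} \approx 2855.8$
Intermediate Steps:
$I = -25$ ($I = -4 - 21 = -25$)
$c{\left(l,V \right)} = -1 + \frac{l}{6}$ ($c{\left(l,V \right)} = - \frac{1}{2} + \frac{l - 3}{6} = - \frac{1}{2} + \frac{-3 + l}{6} = - \frac{1}{2} + \left(- \frac{1}{2} + \frac{l}{6}\right) = -1 + \frac{l}{6}$)
$M{\left(g \right)} = 2 g$
$h{\left(W \right)} = \sqrt{-1 + \frac{7 W}{6}}$ ($h{\left(W \right)} = \sqrt{W + \left(-1 + \frac{W}{6}\right)} = \sqrt{-1 + \frac{7 W}{6}}$)
$B = 50$ ($B = - 25 \cdot 2 \left(-1\right) = \left(-25\right) \left(-2\right) = 50$)
$\left(B + h{\left(11 \right)}\right)^{2} = \left(50 + \frac{\sqrt{-36 + 42 \cdot 11}}{6}\right)^{2} = \left(50 + \frac{\sqrt{-36 + 462}}{6}\right)^{2} = \left(50 + \frac{\sqrt{426}}{6}\right)^{2}$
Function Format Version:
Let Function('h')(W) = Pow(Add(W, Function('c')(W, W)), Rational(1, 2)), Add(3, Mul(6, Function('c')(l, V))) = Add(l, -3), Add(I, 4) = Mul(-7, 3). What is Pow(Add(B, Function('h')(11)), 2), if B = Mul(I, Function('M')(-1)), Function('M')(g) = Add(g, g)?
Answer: Mul(Rational(1, 36), Pow(Add(300, Pow(426, Rational(1, 2))), 2)) ≈ 2855.8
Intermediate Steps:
I = -25 (I = Add(-4, Mul(-7, 3)) = Add(-4, -21) = -25)
Function('c')(l, V) = Add(-1, Mul(Rational(1, 6), l)) (Function('c')(l, V) = Add(Rational(-1, 2), Mul(Rational(1, 6), Add(l, -3))) = Add(Rational(-1, 2), Mul(Rational(1, 6), Add(-3, l))) = Add(Rational(-1, 2), Add(Rational(-1, 2), Mul(Rational(1, 6), l))) = Add(-1, Mul(Rational(1, 6), l)))
Function('M')(g) = Mul(2, g)
Function('h')(W) = Pow(Add(-1, Mul(Rational(7, 6), W)), Rational(1, 2)) (Function('h')(W) = Pow(Add(W, Add(-1, Mul(Rational(1, 6), W))), Rational(1, 2)) = Pow(Add(-1, Mul(Rational(7, 6), W)), Rational(1, 2)))
B = 50 (B = Mul(-25, Mul(2, -1)) = Mul(-25, -2) = 50)
Pow(Add(B, Function('h')(11)), 2) = Pow(Add(50, Mul(Rational(1, 6), Pow(Add(-36, Mul(42, 11)), Rational(1, 2)))), 2) = Pow(Add(50, Mul(Rational(1, 6), Pow(Add(-36, 462), Rational(1, 2)))), 2) = Pow(Add(50, Mul(Rational(1, 6), Pow(426, Rational(1, 2)))), 2)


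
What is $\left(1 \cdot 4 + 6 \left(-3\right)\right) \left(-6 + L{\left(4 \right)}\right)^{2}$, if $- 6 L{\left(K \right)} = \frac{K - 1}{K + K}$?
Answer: $- \frac{65863}{128} \approx -514.55$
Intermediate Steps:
$L{\left(K \right)} = - \frac{-1 + K}{12 K}$ ($L{\left(K \right)} = - \frac{\left(K - 1\right) \frac{1}{K + K}}{6} = - \frac{\left(-1 + K\right) \frac{1}{2 K}}{6} = - \frac{\frac{1}{2} \frac{1}{K} \left(-1 + K\right)}{6} = - \frac{-1 + K}{12 K}$)
$\left(1 \cdot 4 + 6 \left(-3\right)\right) \left(-6 + L{\left(4 \right)}\right)^{2} = \left(1 \cdot 4 + 6 \left(-3\right)\right) \left(-6 + \frac{1 - 4}{12 \cdot 4}\right)^{2} = \left(4 - 18\right) \left(-6 + \frac{1}{12} \cdot \frac{1}{4} \left(1 - 4\right)\right)^{2} = - 14 \left(-6 + \frac{1}{12} \cdot \frac{1}{4} \left(-3\right)\right)^{2} = - 14 \left(-6 - \frac{1}{16}\right)^{2} = - 14 \left(- \frac{97}{16}\right)^{2} = \left(-14\right) \frac{9409}{256} = - \frac{65863}{128}$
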